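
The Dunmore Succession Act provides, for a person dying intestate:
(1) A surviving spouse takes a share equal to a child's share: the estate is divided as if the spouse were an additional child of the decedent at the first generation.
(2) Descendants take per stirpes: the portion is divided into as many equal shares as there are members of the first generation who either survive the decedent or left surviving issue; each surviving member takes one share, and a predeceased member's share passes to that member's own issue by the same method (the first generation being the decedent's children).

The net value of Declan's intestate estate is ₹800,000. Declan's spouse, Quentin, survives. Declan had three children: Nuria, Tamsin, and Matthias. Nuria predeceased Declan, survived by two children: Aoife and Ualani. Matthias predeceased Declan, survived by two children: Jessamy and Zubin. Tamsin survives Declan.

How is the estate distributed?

The spouse counts as an additional share at the children's level, so there are 4 primary shares of ₹200,000. Quentin takes one such share (₹200,000).
The children's combined portion (₹600,000) is divided into 3 shares of ₹200,000: Tamsin takes ₹200,000; Nuria's ₹200,000 share passes to Nuria's issue; Matthias's ₹200,000 share passes to Matthias's issue.
Nuria's share (₹200,000) is divided into 2 shares of ₹100,000: Aoife and Ualani each take ₹100,000.
Matthias's share (₹200,000) is divided into 2 shares of ₹100,000: Jessamy and Zubin each take ₹100,000.

Quentin: ₹200,000; Aoife: ₹100,000; Ualani: ₹100,000; Tamsin: ₹200,000; Jessamy: ₹100,000; Zubin: ₹100,000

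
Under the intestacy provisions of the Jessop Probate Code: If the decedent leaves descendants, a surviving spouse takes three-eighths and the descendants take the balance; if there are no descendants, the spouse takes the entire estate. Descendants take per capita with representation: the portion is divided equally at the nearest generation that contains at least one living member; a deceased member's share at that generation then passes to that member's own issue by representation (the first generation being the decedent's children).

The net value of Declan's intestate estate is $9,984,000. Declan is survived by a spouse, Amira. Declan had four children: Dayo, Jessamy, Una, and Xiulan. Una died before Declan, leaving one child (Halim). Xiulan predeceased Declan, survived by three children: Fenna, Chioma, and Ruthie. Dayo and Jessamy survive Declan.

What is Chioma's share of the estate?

Amira takes three-eighths of $9,984,000 = $3,744,000. The remaining $6,240,000 passes to the descendants.
The descendants' portion ($6,240,000) is divided into 4 shares of $1,560,000: Dayo and Jessamy each take $1,560,000; Una's $1,560,000 share passes to Una's issue; Xiulan's $1,560,000 share passes to Xiulan's issue.
Una's share ($1,560,000) passes entirely to Halim.
Xiulan's share ($1,560,000) is divided into 3 shares of $520,000: Fenna, Chioma, and Ruthie each take $520,000.

Chioma receives $520,000.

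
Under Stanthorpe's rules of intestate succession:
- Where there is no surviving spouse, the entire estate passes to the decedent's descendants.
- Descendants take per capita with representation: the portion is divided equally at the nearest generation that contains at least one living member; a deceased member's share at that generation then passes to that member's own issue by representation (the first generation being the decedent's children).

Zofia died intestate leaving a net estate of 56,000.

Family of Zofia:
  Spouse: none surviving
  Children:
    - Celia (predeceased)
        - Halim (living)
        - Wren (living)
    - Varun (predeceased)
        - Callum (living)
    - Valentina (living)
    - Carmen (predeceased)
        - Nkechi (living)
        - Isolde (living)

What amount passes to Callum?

Callum receives 14,000.

The entire 56,000 passes to the descendants.
That amount (56,000) is divided into 4 shares of 14,000: Valentina takes 14,000; Celia's 14,000 share passes to Celia's issue; Varun's 14,000 share passes to Varun's issue; Carmen's 14,000 share passes to Carmen's issue.
Celia's share (14,000) is divided into 2 shares of 7,000: Halim and Wren each take 7,000.
Varun's share (14,000) passes entirely to Callum.
Carmen's share (14,000) is divided into 2 shares of 7,000: Nkechi and Isolde each take 7,000.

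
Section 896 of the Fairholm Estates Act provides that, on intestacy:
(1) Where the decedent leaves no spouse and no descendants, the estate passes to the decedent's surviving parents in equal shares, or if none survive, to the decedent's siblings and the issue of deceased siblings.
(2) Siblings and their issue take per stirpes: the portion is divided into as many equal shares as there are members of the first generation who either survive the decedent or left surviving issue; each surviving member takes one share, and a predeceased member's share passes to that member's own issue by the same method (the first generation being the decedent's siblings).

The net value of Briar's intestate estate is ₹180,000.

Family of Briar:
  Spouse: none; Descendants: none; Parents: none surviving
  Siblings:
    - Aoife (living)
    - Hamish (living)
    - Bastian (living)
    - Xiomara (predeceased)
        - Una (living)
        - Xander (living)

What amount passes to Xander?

The entire ₹180,000 passes to the siblings and their issue.
That amount (₹180,000) is divided into 4 shares of ₹45,000: Aoife, Hamish, and Bastian each take ₹45,000; Xiomara's ₹45,000 share passes to Xiomara's issue.
Xiomara's share (₹45,000) is divided into 2 shares of ₹22,500: Una and Xander each take ₹22,500.

Xander receives ₹22,500.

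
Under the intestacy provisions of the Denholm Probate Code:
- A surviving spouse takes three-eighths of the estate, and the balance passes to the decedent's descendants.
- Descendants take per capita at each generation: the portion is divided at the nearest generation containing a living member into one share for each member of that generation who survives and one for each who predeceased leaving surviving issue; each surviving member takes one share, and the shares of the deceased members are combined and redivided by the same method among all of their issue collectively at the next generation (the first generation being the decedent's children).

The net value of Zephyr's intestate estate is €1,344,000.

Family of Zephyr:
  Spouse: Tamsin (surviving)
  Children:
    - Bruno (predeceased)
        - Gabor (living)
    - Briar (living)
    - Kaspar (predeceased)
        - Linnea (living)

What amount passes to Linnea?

Tamsin takes three-eighths of €1,344,000 = €504,000. The remaining €840,000 passes to the descendants.
The descendants' portion (€840,000) is divided at the children's generation into 3 shares of €280,000. Briar takes €280,000. The 2 shares of the deceased (Bruno and Kaspar) are combined into a pool of €560,000.
That pool (€560,000) is divided at the grandchildren's generation equally among Gabor and Linnea: €280,000 each.

Linnea receives €280,000.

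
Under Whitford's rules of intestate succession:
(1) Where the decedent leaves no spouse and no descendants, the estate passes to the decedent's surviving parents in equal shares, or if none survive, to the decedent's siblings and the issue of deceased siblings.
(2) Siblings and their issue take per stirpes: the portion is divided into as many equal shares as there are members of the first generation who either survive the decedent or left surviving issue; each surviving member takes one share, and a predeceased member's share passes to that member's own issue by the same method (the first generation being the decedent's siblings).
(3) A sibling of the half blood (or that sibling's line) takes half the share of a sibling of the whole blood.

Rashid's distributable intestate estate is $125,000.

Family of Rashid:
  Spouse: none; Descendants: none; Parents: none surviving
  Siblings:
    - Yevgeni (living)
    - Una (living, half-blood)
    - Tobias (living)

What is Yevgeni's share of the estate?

The entire $125,000 passes to the siblings and their issue.
Counting each half-blood sibling's line as half a unit, there are 5/2 units in $125,000, so one unit is $50,000. Whole-blood lines (Yevgeni and Tobias) take $50,000 each; half-blood lines (Una) take $25,000 each.

Yevgeni receives $50,000.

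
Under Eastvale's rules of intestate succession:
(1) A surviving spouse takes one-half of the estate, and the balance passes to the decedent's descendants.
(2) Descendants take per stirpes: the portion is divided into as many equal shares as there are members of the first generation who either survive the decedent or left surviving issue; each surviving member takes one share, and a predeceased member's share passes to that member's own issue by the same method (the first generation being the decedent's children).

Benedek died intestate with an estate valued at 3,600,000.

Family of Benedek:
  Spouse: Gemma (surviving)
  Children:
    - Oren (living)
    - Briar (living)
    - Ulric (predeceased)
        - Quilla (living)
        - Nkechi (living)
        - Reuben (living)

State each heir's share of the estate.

Gemma takes one-half of 3,600,000 = 1,800,000. The remaining 1,800,000 passes to the descendants.
The descendants' portion (1,800,000) is divided into 3 shares of 600,000: Oren and Briar each take 600,000; Ulric's 600,000 share passes to Ulric's issue.
Ulric's share (600,000) is divided into 3 shares of 200,000: Quilla, Nkechi, and Reuben each take 200,000.

Gemma: 1,800,000; Oren: 600,000; Briar: 600,000; Quilla: 200,000; Nkechi: 200,000; Reuben: 200,000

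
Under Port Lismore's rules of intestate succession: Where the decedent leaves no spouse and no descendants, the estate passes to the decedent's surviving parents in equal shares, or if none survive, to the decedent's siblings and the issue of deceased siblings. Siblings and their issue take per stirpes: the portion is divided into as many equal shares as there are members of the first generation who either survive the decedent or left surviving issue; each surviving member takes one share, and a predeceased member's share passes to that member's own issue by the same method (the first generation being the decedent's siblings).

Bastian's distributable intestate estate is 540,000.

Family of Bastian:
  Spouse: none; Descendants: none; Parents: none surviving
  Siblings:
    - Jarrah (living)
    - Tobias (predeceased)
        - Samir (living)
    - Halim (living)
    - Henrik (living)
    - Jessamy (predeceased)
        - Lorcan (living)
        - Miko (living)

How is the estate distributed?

Jarrah: 108,000; Samir: 108,000; Halim: 108,000; Henrik: 108,000; Lorcan: 54,000; Miko: 54,000

The entire 540,000 passes to the siblings and their issue.
That amount (540,000) is divided into 5 shares of 108,000: Jarrah, Halim, and Henrik each take 108,000; Tobias's 108,000 share passes to Tobias's issue; Jessamy's 108,000 share passes to Jessamy's issue.
Tobias's share (108,000) passes entirely to Samir.
Jessamy's share (108,000) is divided into 2 shares of 54,000: Lorcan and Miko each take 54,000.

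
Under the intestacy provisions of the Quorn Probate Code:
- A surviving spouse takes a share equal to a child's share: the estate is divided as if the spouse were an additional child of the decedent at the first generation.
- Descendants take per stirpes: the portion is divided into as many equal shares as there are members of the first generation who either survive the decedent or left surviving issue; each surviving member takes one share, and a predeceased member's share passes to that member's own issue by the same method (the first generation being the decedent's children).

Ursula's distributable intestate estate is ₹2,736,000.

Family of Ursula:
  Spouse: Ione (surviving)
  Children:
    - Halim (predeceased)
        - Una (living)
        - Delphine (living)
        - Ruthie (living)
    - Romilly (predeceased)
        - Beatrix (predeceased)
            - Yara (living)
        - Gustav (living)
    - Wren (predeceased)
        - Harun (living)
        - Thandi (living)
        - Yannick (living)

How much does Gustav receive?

The spouse counts as an additional share at the children's level, so there are 4 primary shares of ₹684,000. Ione takes one such share (₹684,000).
The children's combined portion (₹2,052,000) is divided into 3 shares of ₹684,000: Halim's ₹684,000 share passes to Halim's issue; Romilly's ₹684,000 share passes to Romilly's issue; Wren's ₹684,000 share passes to Wren's issue.
Halim's share (₹684,000) is divided into 3 shares of ₹228,000: Una, Delphine, and Ruthie each take ₹228,000.
Romilly's share (₹684,000) is divided into 2 shares of ₹342,000: Gustav takes ₹342,000; Beatrix's ₹342,000 share passes to Beatrix's issue.
Beatrix's share (₹342,000) passes entirely to Yara.
Wren's share (₹684,000) is divided into 3 shares of ₹228,000: Harun, Thandi, and Yannick each take ₹228,000.

Gustav receives ₹342,000.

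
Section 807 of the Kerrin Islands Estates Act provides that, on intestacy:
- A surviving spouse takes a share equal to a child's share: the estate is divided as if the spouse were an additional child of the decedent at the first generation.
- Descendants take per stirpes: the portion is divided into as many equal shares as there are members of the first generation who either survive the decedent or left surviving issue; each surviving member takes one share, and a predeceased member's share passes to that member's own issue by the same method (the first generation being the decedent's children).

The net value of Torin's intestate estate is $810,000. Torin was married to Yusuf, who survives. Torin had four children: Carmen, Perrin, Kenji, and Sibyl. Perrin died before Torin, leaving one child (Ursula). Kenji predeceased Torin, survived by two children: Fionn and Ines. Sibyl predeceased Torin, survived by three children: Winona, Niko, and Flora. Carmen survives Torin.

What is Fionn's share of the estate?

Fionn receives $81,000.

The spouse counts as an additional share at the children's level, so there are 5 primary shares of $162,000. Yusuf takes one such share ($162,000).
The children's combined portion ($648,000) is divided into 4 shares of $162,000: Carmen takes $162,000; Perrin's $162,000 share passes to Perrin's issue; Kenji's $162,000 share passes to Kenji's issue; Sibyl's $162,000 share passes to Sibyl's issue.
Perrin's share ($162,000) passes entirely to Ursula.
Kenji's share ($162,000) is divided into 2 shares of $81,000: Fionn and Ines each take $81,000.
Sibyl's share ($162,000) is divided into 3 shares of $54,000: Winona, Niko, and Flora each take $54,000.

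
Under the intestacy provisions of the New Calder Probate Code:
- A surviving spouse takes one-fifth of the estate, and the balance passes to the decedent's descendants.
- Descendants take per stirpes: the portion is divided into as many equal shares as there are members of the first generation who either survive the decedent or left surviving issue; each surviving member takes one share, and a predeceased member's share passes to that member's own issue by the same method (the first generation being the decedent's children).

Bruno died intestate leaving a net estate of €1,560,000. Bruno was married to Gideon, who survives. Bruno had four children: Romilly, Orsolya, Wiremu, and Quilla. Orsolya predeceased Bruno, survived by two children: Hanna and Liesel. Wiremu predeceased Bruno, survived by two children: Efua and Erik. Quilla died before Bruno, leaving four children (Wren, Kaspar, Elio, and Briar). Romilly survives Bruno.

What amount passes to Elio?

Gideon takes one-fifth of €1,560,000 = €312,000. The remaining €1,248,000 passes to the descendants.
The descendants' portion (€1,248,000) is divided into 4 shares of €312,000: Romilly takes €312,000; Orsolya's €312,000 share passes to Orsolya's issue; Wiremu's €312,000 share passes to Wiremu's issue; Quilla's €312,000 share passes to Quilla's issue.
Orsolya's share (€312,000) is divided into 2 shares of €156,000: Hanna and Liesel each take €156,000.
Wiremu's share (€312,000) is divided into 2 shares of €156,000: Efua and Erik each take €156,000.
Quilla's share (€312,000) is divided into 4 shares of €78,000: Wren, Kaspar, Elio, and Briar each take €78,000.

Elio receives €78,000.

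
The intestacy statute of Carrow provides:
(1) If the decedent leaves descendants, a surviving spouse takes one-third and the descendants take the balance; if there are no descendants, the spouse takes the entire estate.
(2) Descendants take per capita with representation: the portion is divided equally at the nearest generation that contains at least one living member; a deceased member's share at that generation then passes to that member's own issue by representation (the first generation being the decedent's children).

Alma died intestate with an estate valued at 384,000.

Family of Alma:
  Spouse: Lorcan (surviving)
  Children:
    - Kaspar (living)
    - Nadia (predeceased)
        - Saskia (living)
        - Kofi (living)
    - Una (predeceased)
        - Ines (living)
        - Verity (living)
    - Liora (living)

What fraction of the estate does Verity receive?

Verity receives 1/12 of the estate.

Lorcan takes one-third of 384,000 = 128,000. The remaining 256,000 passes to the descendants.
The descendants' portion (256,000) is divided into 4 shares of 64,000: Kaspar and Liora each take 64,000; Nadia's 64,000 share passes to Nadia's issue; Una's 64,000 share passes to Una's issue.
Nadia's share (64,000) is divided into 2 shares of 32,000: Saskia and Kofi each take 32,000.
Una's share (64,000) is divided into 2 shares of 32,000: Ines and Verity each take 32,000.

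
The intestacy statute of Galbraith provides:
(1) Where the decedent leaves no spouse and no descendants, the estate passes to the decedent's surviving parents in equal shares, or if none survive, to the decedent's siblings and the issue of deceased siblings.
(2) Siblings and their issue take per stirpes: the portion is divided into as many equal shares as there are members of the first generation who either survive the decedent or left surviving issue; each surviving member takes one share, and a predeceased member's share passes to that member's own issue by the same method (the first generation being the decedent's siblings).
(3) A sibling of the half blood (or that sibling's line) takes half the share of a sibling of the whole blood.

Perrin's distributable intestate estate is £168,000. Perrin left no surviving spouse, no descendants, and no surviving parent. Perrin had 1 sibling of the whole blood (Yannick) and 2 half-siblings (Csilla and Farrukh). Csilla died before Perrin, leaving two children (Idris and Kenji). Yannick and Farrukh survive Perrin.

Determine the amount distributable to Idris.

The entire £168,000 passes to the siblings and their issue.
Counting each half-blood sibling's line as half a unit, there are 2 units in £168,000, so one unit is £84,000. Whole-blood lines (Yannick) take £84,000 each; half-blood lines (Csilla and Farrukh) take £42,000 each.
Csilla's share (£42,000) is divided into 2 shares of £21,000: Idris and Kenji each take £21,000.

Idris receives £21,000.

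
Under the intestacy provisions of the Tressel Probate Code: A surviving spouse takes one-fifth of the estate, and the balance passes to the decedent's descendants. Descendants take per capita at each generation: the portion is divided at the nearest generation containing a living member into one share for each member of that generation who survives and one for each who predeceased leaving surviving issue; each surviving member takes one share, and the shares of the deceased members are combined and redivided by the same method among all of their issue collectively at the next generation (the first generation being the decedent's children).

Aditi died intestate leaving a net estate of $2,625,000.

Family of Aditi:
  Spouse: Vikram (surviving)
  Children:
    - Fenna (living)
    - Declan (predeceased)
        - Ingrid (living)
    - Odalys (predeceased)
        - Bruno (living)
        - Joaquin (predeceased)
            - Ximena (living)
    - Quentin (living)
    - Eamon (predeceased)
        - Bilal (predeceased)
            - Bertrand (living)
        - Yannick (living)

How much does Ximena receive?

Vikram takes one-fifth of $2,625,000 = $525,000. The remaining $2,100,000 passes to the descendants.
The descendants' portion ($2,100,000) is divided at the children's generation into 5 shares of $420,000. Fenna and Quentin each take $420,000. The 3 shares of the deceased (Declan, Odalys, and Eamon) are combined into a pool of $1,260,000.
That pool ($1,260,000) is divided at the grandchildren's generation into 5 shares of $252,000. Ingrid, Bruno, and Yannick each take $252,000. The 2 shares of the deceased (Joaquin and Bilal) are combined into a pool of $504,000.
That pool ($504,000) is divided at the great-grandchildren's generation equally among Ximena and Bertrand: $252,000 each.

Ximena receives $252,000.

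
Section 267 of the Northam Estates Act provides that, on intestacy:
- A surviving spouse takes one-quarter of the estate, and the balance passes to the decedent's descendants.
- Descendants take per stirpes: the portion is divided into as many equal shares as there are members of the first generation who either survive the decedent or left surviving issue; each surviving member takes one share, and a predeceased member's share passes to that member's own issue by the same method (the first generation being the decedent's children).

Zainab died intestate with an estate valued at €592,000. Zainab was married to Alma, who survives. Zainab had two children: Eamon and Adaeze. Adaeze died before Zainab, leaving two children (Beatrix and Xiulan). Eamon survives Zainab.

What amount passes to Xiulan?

Xiulan receives €111,000.

Alma takes one-quarter of €592,000 = €148,000. The remaining €444,000 passes to the descendants.
The descendants' portion (€444,000) is divided into 2 shares of €222,000: Eamon takes €222,000; Adaeze's €222,000 share passes to Adaeze's issue.
Adaeze's share (€222,000) is divided into 2 shares of €111,000: Beatrix and Xiulan each take €111,000.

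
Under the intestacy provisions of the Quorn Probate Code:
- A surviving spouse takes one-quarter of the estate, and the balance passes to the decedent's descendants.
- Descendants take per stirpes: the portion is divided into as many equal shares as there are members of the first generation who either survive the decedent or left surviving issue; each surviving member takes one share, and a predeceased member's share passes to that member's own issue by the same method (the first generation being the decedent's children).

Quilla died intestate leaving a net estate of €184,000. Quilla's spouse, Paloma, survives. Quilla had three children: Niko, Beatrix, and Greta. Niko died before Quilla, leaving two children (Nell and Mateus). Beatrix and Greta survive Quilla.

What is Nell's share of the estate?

Nell receives €23,000.

Paloma takes one-quarter of €184,000 = €46,000. The remaining €138,000 passes to the descendants.
The descendants' portion (€138,000) is divided into 3 shares of €46,000: Beatrix and Greta each take €46,000; Niko's €46,000 share passes to Niko's issue.
Niko's share (€46,000) is divided into 2 shares of €23,000: Nell and Mateus each take €23,000.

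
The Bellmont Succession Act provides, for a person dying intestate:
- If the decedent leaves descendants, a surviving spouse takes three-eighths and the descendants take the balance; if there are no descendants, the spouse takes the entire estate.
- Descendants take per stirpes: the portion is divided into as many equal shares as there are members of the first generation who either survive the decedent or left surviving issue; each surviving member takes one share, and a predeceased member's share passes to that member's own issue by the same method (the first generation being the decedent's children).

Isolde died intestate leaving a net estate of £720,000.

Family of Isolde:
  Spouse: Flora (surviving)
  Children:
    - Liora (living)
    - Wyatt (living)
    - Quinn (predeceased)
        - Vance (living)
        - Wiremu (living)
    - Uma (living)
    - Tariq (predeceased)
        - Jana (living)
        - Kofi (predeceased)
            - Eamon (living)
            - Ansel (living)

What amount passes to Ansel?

Ansel receives £22,500.

Flora takes three-eighths of £720,000 = £270,000. The remaining £450,000 passes to the descendants.
The descendants' portion (£450,000) is divided into 5 shares of £90,000: Liora, Wyatt, and Uma each take £90,000; Quinn's £90,000 share passes to Quinn's issue; Tariq's £90,000 share passes to Tariq's issue.
Quinn's share (£90,000) is divided into 2 shares of £45,000: Vance and Wiremu each take £45,000.
Tariq's share (£90,000) is divided into 2 shares of £45,000: Jana takes £45,000; Kofi's £45,000 share passes to Kofi's issue.
Kofi's share (£45,000) is divided into 2 shares of £22,500: Eamon and Ansel each take £22,500.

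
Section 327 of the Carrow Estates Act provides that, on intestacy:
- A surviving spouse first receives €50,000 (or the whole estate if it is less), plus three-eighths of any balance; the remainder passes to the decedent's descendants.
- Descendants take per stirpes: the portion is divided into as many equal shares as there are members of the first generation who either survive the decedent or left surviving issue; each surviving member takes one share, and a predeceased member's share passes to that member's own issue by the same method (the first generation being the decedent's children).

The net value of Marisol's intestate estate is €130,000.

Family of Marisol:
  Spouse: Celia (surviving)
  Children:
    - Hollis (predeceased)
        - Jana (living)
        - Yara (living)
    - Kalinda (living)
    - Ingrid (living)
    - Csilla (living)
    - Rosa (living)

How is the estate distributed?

Celia: €80,000; Jana: €5,000; Yara: €5,000; Kalinda: €10,000; Ingrid: €10,000; Csilla: €10,000; Rosa: €10,000

Celia first takes €50,000, leaving a balance of €80,000. Celia then takes three-eighths of the balance (€30,000), for a total of €80,000. The remaining €50,000 passes to the descendants.
The descendants' portion (€50,000) is divided into 5 shares of €10,000: Kalinda, Ingrid, Csilla, and Rosa each take €10,000; Hollis's €10,000 share passes to Hollis's issue.
Hollis's share (€10,000) is divided into 2 shares of €5,000: Jana and Yara each take €5,000.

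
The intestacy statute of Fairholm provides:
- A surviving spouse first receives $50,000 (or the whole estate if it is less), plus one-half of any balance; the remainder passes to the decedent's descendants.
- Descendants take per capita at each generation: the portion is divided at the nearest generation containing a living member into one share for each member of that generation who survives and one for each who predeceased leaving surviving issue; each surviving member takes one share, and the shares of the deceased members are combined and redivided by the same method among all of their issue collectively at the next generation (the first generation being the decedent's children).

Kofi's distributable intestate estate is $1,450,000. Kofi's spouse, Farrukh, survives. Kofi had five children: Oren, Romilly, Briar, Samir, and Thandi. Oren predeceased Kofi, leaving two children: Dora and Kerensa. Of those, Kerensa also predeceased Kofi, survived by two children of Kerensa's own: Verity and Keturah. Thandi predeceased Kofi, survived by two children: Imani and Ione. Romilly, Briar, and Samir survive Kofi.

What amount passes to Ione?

Ione receives $70,000.

Farrukh first takes $50,000, leaving a balance of $1,400,000. Farrukh then takes one-half of the balance ($700,000), for a total of $750,000. The remaining $700,000 passes to the descendants.
The descendants' portion ($700,000) is divided at the children's generation into 5 shares of $140,000. Romilly, Briar, and Samir each take $140,000. The 2 shares of the deceased (Oren and Thandi) are combined into a pool of $280,000.
That pool ($280,000) is divided at the grandchildren's generation into 4 shares of $70,000. Dora, Imani, and Ione each take $70,000. The remaining share for the deceased Kerensa ($70,000) is carried to the next generation.
That pool ($70,000) is divided at the great-grandchildren's generation equally among Verity and Keturah: $35,000 each.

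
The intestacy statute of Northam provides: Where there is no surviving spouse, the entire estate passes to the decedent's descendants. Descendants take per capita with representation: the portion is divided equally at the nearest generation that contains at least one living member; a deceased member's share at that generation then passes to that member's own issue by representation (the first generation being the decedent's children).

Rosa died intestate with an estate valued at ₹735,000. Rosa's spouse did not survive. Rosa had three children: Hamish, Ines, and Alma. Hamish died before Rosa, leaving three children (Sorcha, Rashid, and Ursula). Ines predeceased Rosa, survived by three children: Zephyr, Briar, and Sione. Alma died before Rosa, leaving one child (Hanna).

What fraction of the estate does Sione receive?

Sione receives 1/7 of the estate.

The entire ₹735,000 passes to the descendants.
No child survives, so the initial division is made at the grandchildren's generation.
That amount (₹735,000) is divided into 7 shares of ₹105,000: Sorcha, Rashid, Ursula, Zephyr, Briar, Sione, and Hanna each take ₹105,000.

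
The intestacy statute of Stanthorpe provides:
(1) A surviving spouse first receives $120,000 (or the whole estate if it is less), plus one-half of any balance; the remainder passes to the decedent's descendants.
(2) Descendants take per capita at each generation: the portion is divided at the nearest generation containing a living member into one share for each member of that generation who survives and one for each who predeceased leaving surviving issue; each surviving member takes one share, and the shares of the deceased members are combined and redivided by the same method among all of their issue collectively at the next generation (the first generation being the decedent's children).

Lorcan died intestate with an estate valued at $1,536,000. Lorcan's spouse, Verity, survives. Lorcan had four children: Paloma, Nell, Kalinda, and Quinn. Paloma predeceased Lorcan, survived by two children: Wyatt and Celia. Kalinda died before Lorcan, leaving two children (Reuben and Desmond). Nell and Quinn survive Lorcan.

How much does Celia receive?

Verity first takes $120,000, leaving a balance of $1,416,000. Verity then takes one-half of the balance ($708,000), for a total of $828,000. The remaining $708,000 passes to the descendants.
The descendants' portion ($708,000) is divided at the children's generation into 4 shares of $177,000. Nell and Quinn each take $177,000. The 2 shares of the deceased (Paloma and Kalinda) are combined into a pool of $354,000.
That pool ($354,000) is divided at the grandchildren's generation equally among Wyatt, Celia, Reuben, and Desmond: $88,500 each.

Celia receives $88,500.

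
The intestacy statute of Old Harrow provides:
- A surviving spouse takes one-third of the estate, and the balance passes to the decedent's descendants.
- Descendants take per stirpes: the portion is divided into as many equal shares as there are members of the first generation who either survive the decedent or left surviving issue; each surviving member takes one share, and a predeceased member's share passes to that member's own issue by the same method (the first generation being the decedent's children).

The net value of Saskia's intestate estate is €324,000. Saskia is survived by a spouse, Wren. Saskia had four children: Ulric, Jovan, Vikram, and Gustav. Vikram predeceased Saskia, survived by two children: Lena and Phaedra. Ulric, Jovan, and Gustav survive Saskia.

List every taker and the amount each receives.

Wren: €108,000; Ulric: €54,000; Jovan: €54,000; Lena: €27,000; Phaedra: €27,000; Gustav: €54,000

Wren takes one-third of €324,000 = €108,000. The remaining €216,000 passes to the descendants.
The descendants' portion (€216,000) is divided into 4 shares of €54,000: Ulric, Jovan, and Gustav each take €54,000; Vikram's €54,000 share passes to Vikram's issue.
Vikram's share (€54,000) is divided into 2 shares of €27,000: Lena and Phaedra each take €27,000.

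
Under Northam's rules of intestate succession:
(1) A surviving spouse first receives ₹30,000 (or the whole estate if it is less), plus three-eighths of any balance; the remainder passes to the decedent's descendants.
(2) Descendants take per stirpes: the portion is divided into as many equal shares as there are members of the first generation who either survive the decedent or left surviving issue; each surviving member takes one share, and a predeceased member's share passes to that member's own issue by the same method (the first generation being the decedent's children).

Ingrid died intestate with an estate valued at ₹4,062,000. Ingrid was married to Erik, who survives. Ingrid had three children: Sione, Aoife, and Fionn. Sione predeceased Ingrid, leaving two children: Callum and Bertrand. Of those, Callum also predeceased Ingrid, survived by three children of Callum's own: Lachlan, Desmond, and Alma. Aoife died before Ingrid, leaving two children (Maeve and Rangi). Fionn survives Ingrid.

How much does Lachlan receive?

Erik first takes ₹30,000, leaving a balance of ₹4,032,000. Erik then takes three-eighths of the balance (₹1,512,000), for a total of ₹1,542,000. The remaining ₹2,520,000 passes to the descendants.
The descendants' portion (₹2,520,000) is divided into 3 shares of ₹840,000: Fionn takes ₹840,000; Sione's ₹840,000 share passes to Sione's issue; Aoife's ₹840,000 share passes to Aoife's issue.
Sione's share (₹840,000) is divided into 2 shares of ₹420,000: Bertrand takes ₹420,000; Callum's ₹420,000 share passes to Callum's issue.
Callum's share (₹420,000) is divided into 3 shares of ₹140,000: Lachlan, Desmond, and Alma each take ₹140,000.
Aoife's share (₹840,000) is divided into 2 shares of ₹420,000: Maeve and Rangi each take ₹420,000.

Lachlan receives ₹140,000.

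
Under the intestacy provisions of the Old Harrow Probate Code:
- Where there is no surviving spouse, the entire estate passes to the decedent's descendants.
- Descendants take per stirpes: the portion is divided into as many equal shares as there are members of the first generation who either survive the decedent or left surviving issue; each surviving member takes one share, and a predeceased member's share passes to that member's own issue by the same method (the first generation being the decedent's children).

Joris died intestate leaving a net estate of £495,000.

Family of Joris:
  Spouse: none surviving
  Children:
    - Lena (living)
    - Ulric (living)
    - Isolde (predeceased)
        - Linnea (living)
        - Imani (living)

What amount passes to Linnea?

The entire £495,000 passes to the descendants.
That amount (£495,000) is divided into 3 shares of £165,000: Lena and Ulric each take £165,000; Isolde's £165,000 share passes to Isolde's issue.
Isolde's share (£165,000) is divided into 2 shares of £82,500: Linnea and Imani each take £82,500.

Linnea receives £82,500.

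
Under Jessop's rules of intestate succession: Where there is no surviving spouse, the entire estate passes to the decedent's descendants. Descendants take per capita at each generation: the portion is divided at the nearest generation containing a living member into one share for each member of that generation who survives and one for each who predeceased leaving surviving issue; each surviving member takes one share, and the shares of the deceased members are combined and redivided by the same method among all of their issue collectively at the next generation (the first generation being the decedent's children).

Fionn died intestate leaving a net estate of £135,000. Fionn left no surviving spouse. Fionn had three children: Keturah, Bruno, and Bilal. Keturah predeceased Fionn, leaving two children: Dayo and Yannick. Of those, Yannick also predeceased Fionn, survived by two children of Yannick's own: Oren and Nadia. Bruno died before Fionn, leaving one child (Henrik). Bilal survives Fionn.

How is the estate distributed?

Dayo: £30,000; Oren: £15,000; Nadia: £15,000; Henrik: £30,000; Bilal: £45,000

The entire £135,000 passes to the descendants.
That amount (£135,000) is divided at the children's generation into 3 shares of £45,000. Bilal takes £45,000. The 2 shares of the deceased (Keturah and Bruno) are combined into a pool of £90,000.
That pool (£90,000) is divided at the grandchildren's generation into 3 shares of £30,000. Dayo and Henrik each take £30,000. The remaining share for the deceased Yannick (£30,000) is carried to the next generation.
That pool (£30,000) is divided at the great-grandchildren's generation equally among Oren and Nadia: £15,000 each.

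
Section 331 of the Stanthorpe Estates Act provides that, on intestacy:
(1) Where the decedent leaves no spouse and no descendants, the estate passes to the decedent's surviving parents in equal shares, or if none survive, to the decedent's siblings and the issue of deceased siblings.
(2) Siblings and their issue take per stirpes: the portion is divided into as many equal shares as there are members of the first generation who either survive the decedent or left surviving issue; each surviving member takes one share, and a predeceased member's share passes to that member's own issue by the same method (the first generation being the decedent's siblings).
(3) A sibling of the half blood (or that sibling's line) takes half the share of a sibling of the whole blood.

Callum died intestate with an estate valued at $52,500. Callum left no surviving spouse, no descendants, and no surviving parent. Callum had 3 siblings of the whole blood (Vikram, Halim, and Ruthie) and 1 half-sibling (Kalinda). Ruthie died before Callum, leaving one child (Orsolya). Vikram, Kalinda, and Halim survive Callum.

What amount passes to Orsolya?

The entire $52,500 passes to the siblings and their issue.
Counting each half-blood sibling's line as half a unit, there are 7/2 units in $52,500, so one unit is $15,000. Whole-blood lines (Vikram, Halim, and Ruthie) take $15,000 each; half-blood lines (Kalinda) take $7,500 each.
Ruthie's share ($15,000) passes entirely to Orsolya.

Orsolya receives $15,000.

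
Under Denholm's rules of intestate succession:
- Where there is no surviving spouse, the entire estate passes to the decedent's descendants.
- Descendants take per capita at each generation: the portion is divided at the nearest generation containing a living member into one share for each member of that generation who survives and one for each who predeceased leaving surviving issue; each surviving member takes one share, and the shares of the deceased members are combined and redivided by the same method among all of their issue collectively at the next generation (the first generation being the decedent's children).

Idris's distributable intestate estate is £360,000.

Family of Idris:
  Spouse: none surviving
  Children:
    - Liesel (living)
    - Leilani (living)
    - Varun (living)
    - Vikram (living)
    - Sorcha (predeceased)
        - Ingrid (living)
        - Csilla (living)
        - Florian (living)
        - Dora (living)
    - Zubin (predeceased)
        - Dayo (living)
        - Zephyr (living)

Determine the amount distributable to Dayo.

The entire £360,000 passes to the descendants.
That amount (£360,000) is divided at the children's generation into 6 shares of £60,000. Liesel, Leilani, Varun, and Vikram each take £60,000. The 2 shares of the deceased (Sorcha and Zubin) are combined into a pool of £120,000.
That pool (£120,000) is divided at the grandchildren's generation equally among Ingrid, Csilla, Florian, Dora, Dayo, and Zephyr: £20,000 each.

Dayo receives £20,000.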